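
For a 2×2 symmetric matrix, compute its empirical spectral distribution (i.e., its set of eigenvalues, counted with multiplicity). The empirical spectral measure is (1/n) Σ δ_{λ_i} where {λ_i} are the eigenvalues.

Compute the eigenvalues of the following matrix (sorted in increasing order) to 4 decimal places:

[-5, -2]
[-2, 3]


Since M is real symmetric, both eigenvalues are real; they are the roots of det(λI − M) = λ² − (tr M) λ + det M.
tr M = -5 + 3 = -2.
det M = (-5)·3 − (-2)² = -15 − 4 = -19.
Characteristic polynomial: λ² + 2λ − 19 = 0.
Discriminant Δ = (tr M)² − 4·det M = 4 − (-76) = 80; √Δ = 8.944272.
λ = (tr M ± √Δ)/2 = (-2 ± 8.944272)/2, giving (tr M − √Δ)/2 = -5.4721 and (tr M + √Δ)/2 = 3.4721.

Eigenvalues sorted in increasing order: [-5.4721, 3.4721].


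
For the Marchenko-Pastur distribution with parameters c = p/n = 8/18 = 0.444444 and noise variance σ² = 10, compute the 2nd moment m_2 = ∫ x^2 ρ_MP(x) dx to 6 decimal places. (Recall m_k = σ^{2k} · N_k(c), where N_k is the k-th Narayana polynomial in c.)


E[X²] = σ⁴ (1 + c) (second MP moment). With σ² = 10 (so σ⁴ = 100) and c = 8/18 = 0.444444: E[X²] = 100 · (1 + 0.444444) = 100 · 1.444444.

So E[X^2] = 144.444444.


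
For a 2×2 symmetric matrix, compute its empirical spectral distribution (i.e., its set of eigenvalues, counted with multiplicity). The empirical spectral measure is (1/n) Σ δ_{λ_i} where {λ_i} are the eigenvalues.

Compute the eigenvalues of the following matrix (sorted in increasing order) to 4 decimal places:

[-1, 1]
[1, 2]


Since M is real symmetric, both eigenvalues are real; they are the roots of det(λI − M) = λ² − (tr M) λ + det M.
tr M = -1 + 2 = 1.
det M = (-1)·2 − 1² = -2 − 1 = -3.
Characteristic polynomial: λ² − λ − 3 = 0.
Discriminant Δ = (tr M)² − 4·det M = 1 − (-12) = 13; √Δ = 3.605551.
λ = (tr M ± √Δ)/2 = (1 ± 3.605551)/2, giving (tr M − √Δ)/2 = -1.3028 and (tr M + √Δ)/2 = 2.3028.

Eigenvalues sorted in increasing order: [-1.3028, 2.3028].


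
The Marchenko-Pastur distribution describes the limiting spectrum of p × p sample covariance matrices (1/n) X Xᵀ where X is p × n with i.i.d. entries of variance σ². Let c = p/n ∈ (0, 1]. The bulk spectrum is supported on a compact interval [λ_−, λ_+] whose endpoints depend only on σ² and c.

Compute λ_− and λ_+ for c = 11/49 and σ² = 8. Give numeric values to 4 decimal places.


c = 11/49 = 0.224490; √c = 0.473804.
λ_− = σ² (1 − √c)² = 8 · (1 − 0.473804)² = 8 · (0.526196)² = 2.215062.
λ_+ = σ² (1 + √c)² = 8 · (1 + 0.473804)² = 8 · (1.473804)² = 17.376775.

Rounded to 4 decimal places: λ_− ≈ 2.2151, λ_+ ≈ 17.3768.


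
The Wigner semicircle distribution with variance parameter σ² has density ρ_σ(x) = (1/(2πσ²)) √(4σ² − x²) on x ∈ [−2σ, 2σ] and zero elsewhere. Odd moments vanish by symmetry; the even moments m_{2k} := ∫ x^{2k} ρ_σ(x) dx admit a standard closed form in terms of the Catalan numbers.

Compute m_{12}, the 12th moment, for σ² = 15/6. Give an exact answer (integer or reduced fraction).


By the scaled semicircle moment identity, m_{2k} = σ^{2k} · C_k with k = 6.
C_6 = (1/(k+1)) · C(2k, k) = (1/7) · C(12, 6) = (1/7) · 924 = 132.
σ^{2k} = (σ²)^k = (15/6)^6 = 15625/64.

Therefore m_{12} = σ^{12} · C_6 = (15625/64) · 132 = 515625/16.


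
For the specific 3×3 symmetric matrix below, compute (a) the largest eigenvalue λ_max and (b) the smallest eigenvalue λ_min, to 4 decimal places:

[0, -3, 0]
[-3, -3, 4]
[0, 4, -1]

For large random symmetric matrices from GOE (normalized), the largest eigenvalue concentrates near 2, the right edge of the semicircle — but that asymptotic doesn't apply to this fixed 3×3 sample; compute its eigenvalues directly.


Since M is real symmetric, all three eigenvalues are real; they are the roots of det(λI − M) = λ³ − (tr M) λ² + s λ − det M, where s is the sum of the principal 2×2 minors.
tr M = 0 + (-3) + (-1) = -4.
s = (0·(-3) − (-3)²) + (0·(-1) − 0²) + ((-3)·(-1) − 4²) = -9 + 0 + (-13) = -22.
det M (expand along row 1) = 0·(-13) − (-3)·3 + 0·(-12) = 9.
Characteristic polynomial: λ³ + 4λ² − 22λ − 9 = 0.
Substitute λ = y + (tr M)/3 = y − 1.333333 to remove the quadratic term: y³ + p·y + q = 0 with p = s − (tr M)²/3 = -27.333333 and q = −2(tr M)³/27 + (tr M)·s/3 − det M = 25.074074.
Three real roots ⇒ use the trigonometric (Viète) form: r = 2√(−p/3) = 6.036923, φ = arccos(3q/(p·r)) = arccos(-0.455867) = 2.044142 rad.
y_k = r·cos(φ/3 − 2πk/3) for k = 0, 1, 2 gives y = 4.688901, 0.948570, -5.637472.
λ_k = y_k − 1.333333 gives λ = 3.3556, -0.3848, -6.9708 (check: the sum is -4.0000 = tr M).

Hence λ_max = 3.3556 and λ_min = -6.9708.


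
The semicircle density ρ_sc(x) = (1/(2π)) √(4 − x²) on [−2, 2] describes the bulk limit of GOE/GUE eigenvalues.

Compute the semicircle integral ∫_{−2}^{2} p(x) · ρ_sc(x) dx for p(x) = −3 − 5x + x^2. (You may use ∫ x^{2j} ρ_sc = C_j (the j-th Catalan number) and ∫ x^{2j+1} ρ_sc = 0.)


Write p(x) = Σ a_i x^i, split into monomials and integrate each against ρ_sc separately.
Using ∫ x^{2j} ρ_sc = C_j = (1/(j+1)) C(2j, j) (Catalan numbers) and ∫ x^{2j+1} ρ_sc = 0 (odd monomials vanish by symmetry):
  i = 0 (even): a_0 · C_{0} = -3 · 1 = -3
  i = 1 (odd): ∫ x^1 ρ_sc = 0 (vanishes)
  i = 2 (even): a_2 · C_{1} = 1 · 1 = 1

Summing the contributions: ∫_{−2}^{2} p(x) ρ_sc(x) dx = (-3) + 1 = -2.


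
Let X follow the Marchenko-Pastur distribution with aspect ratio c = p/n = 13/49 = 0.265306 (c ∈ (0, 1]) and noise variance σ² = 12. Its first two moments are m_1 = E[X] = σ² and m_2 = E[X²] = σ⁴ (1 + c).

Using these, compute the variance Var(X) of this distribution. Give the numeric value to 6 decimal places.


m_1 = E[X] = σ² = 12, so m_1² = 144.
m_2 = E[X²] = σ⁴ (1 + c) = 144 · (1 + 0.265306) = 144 · 1.265306 = 182.204082.
(Note m_2 − m_1² simplifies to c · σ⁴ = 0.265306 · 144.)

Var(X) = m_2 − m_1² = 182.204082 − 144 = 38.204082.


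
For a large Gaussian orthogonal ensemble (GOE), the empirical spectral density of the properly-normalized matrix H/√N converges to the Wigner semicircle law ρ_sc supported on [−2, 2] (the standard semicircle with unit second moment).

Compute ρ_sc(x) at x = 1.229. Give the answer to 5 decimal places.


ρ_sc(x) = (1/(2π)) √(4 − x²). With x = 1.229:
  4 − x² = 4 − (1.229)² = 4 − 1.510441 = 2.489559.
  √(4 − x²) = 1.577834.
  1/(2π) = 0.159155.
  ρ_sc(1.229) = 0.159155 · 1.577834 = 0.251120.

Rounded to 5 decimal places: ρ_sc(1.229) ≈ 0.25112.


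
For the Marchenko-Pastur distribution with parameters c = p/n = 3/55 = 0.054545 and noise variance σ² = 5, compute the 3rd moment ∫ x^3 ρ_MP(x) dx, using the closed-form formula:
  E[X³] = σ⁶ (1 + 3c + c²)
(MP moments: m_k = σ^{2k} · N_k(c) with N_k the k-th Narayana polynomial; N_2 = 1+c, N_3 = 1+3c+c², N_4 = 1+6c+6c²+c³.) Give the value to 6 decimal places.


E[X³] = σ⁶ (1 + 3c + c²) (third MP moment). With σ² = 5 (so σ⁶ = 125) and c = 3/55 = 0.054545: E[X³] = 125 · (1 + 3·0.054545 + (0.054545)²) = 125 · 1.166612.

So E[X^3] = 145.826446.


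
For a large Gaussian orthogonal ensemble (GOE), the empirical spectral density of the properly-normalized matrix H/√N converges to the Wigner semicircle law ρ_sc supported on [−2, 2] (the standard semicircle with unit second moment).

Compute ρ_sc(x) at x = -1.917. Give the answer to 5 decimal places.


ρ_sc(x) = (1/(2π)) √(4 − x²). With x = -1.917:
  4 − x² = 4 − (-1.917)² = 4 − 3.674889 = 0.325111.
  √(4 − x²) = 0.570185.
  1/(2π) = 0.159155.
  ρ_sc(-1.917) = 0.159155 · 0.570185 = 0.090748.

Rounded to 5 decimal places: ρ_sc(-1.917) ≈ 0.09075.


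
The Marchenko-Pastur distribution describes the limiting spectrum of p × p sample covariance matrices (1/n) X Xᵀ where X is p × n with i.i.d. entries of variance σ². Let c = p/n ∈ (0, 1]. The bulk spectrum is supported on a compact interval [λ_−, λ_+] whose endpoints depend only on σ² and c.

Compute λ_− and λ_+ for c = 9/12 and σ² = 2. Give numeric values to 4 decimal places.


c = 9/12 = 0.750000; √c = 0.866025.
λ_− = σ² (1 − √c)² = 2 · (1 − 0.866025)² = 2 · (0.133975)² = 0.035898.
λ_+ = σ² (1 + √c)² = 2 · (1 + 0.866025)² = 2 · (1.866025)² = 6.964102.

Rounded to 4 decimal places: λ_− ≈ 0.0359, λ_+ ≈ 6.9641.


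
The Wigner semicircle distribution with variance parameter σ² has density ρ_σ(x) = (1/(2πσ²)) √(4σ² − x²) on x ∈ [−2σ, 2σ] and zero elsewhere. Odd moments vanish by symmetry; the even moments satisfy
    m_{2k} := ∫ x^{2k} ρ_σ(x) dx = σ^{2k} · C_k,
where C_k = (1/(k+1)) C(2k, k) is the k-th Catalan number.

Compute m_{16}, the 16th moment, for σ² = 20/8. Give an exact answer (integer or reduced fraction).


By the scaled semicircle moment identity, m_{2k} = σ^{2k} · C_k with k = 8.
C_8 = (1/(k+1)) · C(2k, k) = (1/9) · C(16, 8) = (1/9) · 12870 = 1430.
σ^{2k} = (σ²)^k = (20/8)^8 = 390625/256.

Therefore m_{16} = σ^{16} · C_8 = (390625/256) · 1430 = 279296875/128.


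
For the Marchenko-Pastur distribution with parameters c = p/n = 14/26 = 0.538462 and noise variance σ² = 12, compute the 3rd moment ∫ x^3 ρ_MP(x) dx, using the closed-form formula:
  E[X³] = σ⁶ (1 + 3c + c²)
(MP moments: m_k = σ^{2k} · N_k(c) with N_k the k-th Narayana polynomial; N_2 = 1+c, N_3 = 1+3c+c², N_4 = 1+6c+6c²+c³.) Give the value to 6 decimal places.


E[X³] = σ⁶ (1 + 3c + c²) (third MP moment). With σ² = 12 (so σ⁶ = 1728) and c = 14/26 = 0.538462: E[X³] = 1728 · (1 + 3·0.538462 + (0.538462)²) = 1728 · 2.905325.

So E[X^3] = 5020.402367.


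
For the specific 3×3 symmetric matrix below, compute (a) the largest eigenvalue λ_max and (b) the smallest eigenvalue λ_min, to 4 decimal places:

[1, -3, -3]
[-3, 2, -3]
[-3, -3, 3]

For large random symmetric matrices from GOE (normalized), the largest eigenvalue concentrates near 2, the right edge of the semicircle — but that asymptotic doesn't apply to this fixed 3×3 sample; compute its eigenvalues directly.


Since M is real symmetric, all three eigenvalues are real; they are the roots of det(λI − M) = λ³ − (tr M) λ² + s λ − det M, where s is the sum of the principal 2×2 minors.
tr M = 1 + 2 + 3 = 6.
s = (1·2 − (-3)²) + (1·3 − (-3)²) + (2·3 − (-3)²) = -7 + (-6) + (-3) = -16.
det M (expand along row 1) = 1·(-3) − (-3)·(-18) + (-3)·15 = -102.
Characteristic polynomial: λ³ − 6λ² − 16λ + 102 = 0.
Substitute λ = y + (tr M)/3 = y + 2.000000 to remove the quadratic term: y³ + p·y + q = 0 with p = s − (tr M)²/3 = -28.000000 and q = −2(tr M)³/27 + (tr M)·s/3 − det M = 54.000000.
Three real roots ⇒ use the trigonometric (Viète) form: r = 2√(−p/3) = 6.110101, φ = arccos(3q/(p·r)) = arccos(-0.946910) = 2.814280 rad.
y_k = r·cos(φ/3 − 2πk/3) for k = 0, 1, 2 gives y = 3.613066, 2.460705, -6.073771.
λ_k = y_k + 2.000000 gives λ = 5.6131, 4.4607, -4.0738 (check: the sum is 6.0000 = tr M).

Hence λ_max = 5.6131 and λ_min = -4.0738.


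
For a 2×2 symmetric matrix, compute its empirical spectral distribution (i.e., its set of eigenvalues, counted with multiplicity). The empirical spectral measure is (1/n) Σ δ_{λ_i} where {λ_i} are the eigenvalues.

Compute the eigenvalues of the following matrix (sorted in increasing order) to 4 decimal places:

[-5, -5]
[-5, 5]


Since M is real symmetric, both eigenvalues are real; they are the roots of det(λI − M) = λ² − (tr M) λ + det M.
tr M = -5 + 5 = 0.
det M = (-5)·5 − (-5)² = -25 − 25 = -50.
Characteristic polynomial: λ² − 50 = 0.
Discriminant Δ = (tr M)² − 4·det M = 0 − (-200) = 200; √Δ = 14.142136.
λ = (tr M ± √Δ)/2 = (0 ± 14.142136)/2, giving (tr M − √Δ)/2 = -7.0711 and (tr M + √Δ)/2 = 7.0711.

Eigenvalues sorted in increasing order: [-7.0711, 7.0711].


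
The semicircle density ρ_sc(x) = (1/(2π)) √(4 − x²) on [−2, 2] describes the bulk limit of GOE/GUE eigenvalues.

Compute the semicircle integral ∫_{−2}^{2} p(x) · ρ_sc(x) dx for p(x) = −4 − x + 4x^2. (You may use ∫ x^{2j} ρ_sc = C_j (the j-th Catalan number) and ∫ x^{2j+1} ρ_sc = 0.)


Write p(x) = Σ a_i x^i, split into monomials and integrate each against ρ_sc separately.
Using ∫ x^{2j} ρ_sc = C_j = (1/(j+1)) C(2j, j) (Catalan numbers) and ∫ x^{2j+1} ρ_sc = 0 (odd monomials vanish by symmetry):
  i = 0 (even): a_0 · C_{0} = -4 · 1 = -4
  i = 1 (odd): ∫ x^1 ρ_sc = 0 (vanishes)
  i = 2 (even): a_2 · C_{1} = 4 · 1 = 4

Summing the contributions: ∫_{−2}^{2} p(x) ρ_sc(x) dx = (-4) + 4 = 0.


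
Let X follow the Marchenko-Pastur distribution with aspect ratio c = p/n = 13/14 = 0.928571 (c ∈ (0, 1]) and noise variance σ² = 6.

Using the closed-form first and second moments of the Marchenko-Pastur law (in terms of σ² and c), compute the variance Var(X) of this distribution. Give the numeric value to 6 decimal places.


Recall the MP moments m_1 = E[X] = σ² and m_2 = E[X²] = σ⁴ (1 + c).
m_1 = E[X] = σ² = 6, so m_1² = 36.
m_2 = E[X²] = σ⁴ (1 + c) = 36 · (1 + 0.928571) = 36 · 1.928571 = 69.428571.
(Note m_2 − m_1² simplifies to c · σ⁴ = 0.928571 · 36.)

Var(X) = m_2 − m_1² = 69.428571 − 36 = 33.428571.


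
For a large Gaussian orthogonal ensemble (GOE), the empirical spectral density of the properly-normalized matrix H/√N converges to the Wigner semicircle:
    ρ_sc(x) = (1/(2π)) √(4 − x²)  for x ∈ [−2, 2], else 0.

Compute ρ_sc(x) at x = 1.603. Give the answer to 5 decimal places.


ρ_sc(x) = (1/(2π)) √(4 − x²). With x = 1.603:
  4 − x² = 4 − (1.603)² = 4 − 2.569609 = 1.430391.
  √(4 − x²) = 1.195990.
  1/(2π) = 0.159155.
  ρ_sc(1.603) = 0.159155 · 1.195990 = 0.190348.

Rounded to 5 decimal places: ρ_sc(1.603) ≈ 0.19035.


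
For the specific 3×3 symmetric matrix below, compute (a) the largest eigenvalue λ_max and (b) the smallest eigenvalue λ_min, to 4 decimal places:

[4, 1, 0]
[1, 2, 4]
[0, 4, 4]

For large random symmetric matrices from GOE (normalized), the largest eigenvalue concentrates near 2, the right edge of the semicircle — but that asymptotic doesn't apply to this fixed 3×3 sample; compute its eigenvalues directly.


Since M is real symmetric, all three eigenvalues are real; they are the roots of det(λI − M) = λ³ − (tr M) λ² + s λ − det M, where s is the sum of the principal 2×2 minors.
tr M = 4 + 2 + 4 = 10.
s = (4·2 − 1²) + (4·4 − 0²) + (2·4 − 4²) = 7 + 16 + (-8) = 15.
det M (expand along row 1) = 4·(-8) − 1·4 + 0·4 = -36.
Characteristic polynomial: λ³ − 10λ² + 15λ + 36 = 0.
Substitute λ = y + (tr M)/3 = y + 3.333333 to remove the quadratic term: y³ + p·y + q = 0 with p = s − (tr M)²/3 = -18.333333 and q = −2(tr M)³/27 + (tr M)·s/3 − det M = 11.925926.
Three real roots ⇒ use the trigonometric (Viète) form: r = 2√(−p/3) = 4.944132, φ = arccos(3q/(p·r)) = arccos(-0.394713) = 1.976552 rad.
y_k = r·cos(φ/3 − 2πk/3) for k = 0, 1, 2 gives y = 3.909307, 0.666667, -4.575974.
λ_k = y_k + 3.333333 gives λ = 7.2426, 4.0000, -1.2426 (check: the sum is 10.0000 = tr M).

Hence λ_max = 7.2426 and λ_min = -1.2426.


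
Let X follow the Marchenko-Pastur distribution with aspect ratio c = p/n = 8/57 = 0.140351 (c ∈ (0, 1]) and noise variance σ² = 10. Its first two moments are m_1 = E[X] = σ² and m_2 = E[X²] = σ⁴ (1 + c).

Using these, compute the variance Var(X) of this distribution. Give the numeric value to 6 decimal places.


m_1 = E[X] = σ² = 10, so m_1² = 100.
m_2 = E[X²] = σ⁴ (1 + c) = 100 · (1 + 0.140351) = 100 · 1.140351 = 114.035088.
(Note m_2 − m_1² simplifies to c · σ⁴ = 0.140351 · 100.)

Var(X) = m_2 − m_1² = 114.035088 − 100 = 14.035088.


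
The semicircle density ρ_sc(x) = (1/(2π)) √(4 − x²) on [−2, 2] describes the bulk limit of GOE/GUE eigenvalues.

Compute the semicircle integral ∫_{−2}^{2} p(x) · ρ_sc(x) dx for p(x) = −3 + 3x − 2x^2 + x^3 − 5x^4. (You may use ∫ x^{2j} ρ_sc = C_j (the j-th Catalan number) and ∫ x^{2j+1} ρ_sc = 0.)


Write p(x) = Σ a_i x^i, split into monomials and integrate each against ρ_sc separately.
Using ∫ x^{2j} ρ_sc = C_j = (1/(j+1)) C(2j, j) (Catalan numbers) and ∫ x^{2j+1} ρ_sc = 0 (odd monomials vanish by symmetry):
  i = 0 (even): a_0 · C_{0} = -3 · 1 = -3
  i = 1 (odd): ∫ x^1 ρ_sc = 0 (vanishes)
  i = 2 (even): a_2 · C_{1} = -2 · 1 = -2
  i = 3 (odd): ∫ x^3 ρ_sc = 0 (vanishes)
  i = 4 (even): a_4 · C_{2} = -5 · 2 = -10

Summing the contributions: ∫_{−2}^{2} p(x) ρ_sc(x) dx = (-3) + (-2) + (-10) = -15.


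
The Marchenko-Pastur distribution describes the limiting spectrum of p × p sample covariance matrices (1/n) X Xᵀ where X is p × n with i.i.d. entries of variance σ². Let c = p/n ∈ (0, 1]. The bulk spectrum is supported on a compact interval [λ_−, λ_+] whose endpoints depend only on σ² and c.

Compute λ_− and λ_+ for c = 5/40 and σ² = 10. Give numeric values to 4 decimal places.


c = 5/40 = 0.125000; √c = 0.353553.
λ_− = σ² (1 − √c)² = 10 · (1 − 0.353553)² = 10 · (0.646447)² = 4.178932.
λ_+ = σ² (1 + √c)² = 10 · (1 + 0.353553)² = 10 · (1.353553)² = 18.321068.

Rounded to 4 decimal places: λ_− ≈ 4.1789, λ_+ ≈ 18.3211.


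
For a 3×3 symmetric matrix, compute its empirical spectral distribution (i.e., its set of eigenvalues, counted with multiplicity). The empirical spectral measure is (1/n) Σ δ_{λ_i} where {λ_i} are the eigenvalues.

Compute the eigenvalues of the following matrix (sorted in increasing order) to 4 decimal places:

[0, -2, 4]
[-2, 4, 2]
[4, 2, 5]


Since M is real symmetric, all three eigenvalues are real; they are the roots of det(λI − M) = λ³ − (tr M) λ² + s λ − det M, where s is the sum of the principal 2×2 minors.
tr M = 0 + 4 + 5 = 9.
s = (0·4 − (-2)²) + (0·5 − 4²) + (4·5 − 2²) = -4 + (-16) + 16 = -4.
det M (expand along row 1) = 0·16 − (-2)·(-18) + 4·(-20) = -116.
Characteristic polynomial: λ³ − 9λ² − 4λ + 116 = 0.
Substitute λ = y + (tr M)/3 = y + 3.000000 to remove the quadratic term: y³ + p·y + q = 0 with p = s − (tr M)²/3 = -31.000000 and q = −2(tr M)³/27 + (tr M)·s/3 − det M = 50.000000.
Three real roots ⇒ use the trigonometric (Viète) form: r = 2√(−p/3) = 6.429101, φ = arccos(3q/(p·r)) = arccos(-0.752626) = 2.422838 rad.
y_k = r·cos(φ/3 − 2πk/3) for k = 0, 1, 2 gives y = 4.443959, 1.801504, -6.245463.
λ_k = y_k + 3.000000 gives λ = 7.4440, 4.8015, -3.2455 (check: the sum is 9.0000 = tr M).

Eigenvalues sorted in increasing order: [-3.2455, 4.8015, 7.4440].


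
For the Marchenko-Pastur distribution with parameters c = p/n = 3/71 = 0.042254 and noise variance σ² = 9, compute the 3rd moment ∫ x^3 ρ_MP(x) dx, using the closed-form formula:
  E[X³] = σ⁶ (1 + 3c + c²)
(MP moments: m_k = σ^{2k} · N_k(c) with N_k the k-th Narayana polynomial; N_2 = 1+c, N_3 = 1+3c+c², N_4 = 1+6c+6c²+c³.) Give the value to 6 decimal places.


E[X³] = σ⁶ (1 + 3c + c²) (third MP moment). With σ² = 9 (so σ⁶ = 729) and c = 3/71 = 0.042254: E[X³] = 729 · (1 + 3·0.042254 + (0.042254)²) = 729 · 1.128546.

So E[X^3] = 822.709978.


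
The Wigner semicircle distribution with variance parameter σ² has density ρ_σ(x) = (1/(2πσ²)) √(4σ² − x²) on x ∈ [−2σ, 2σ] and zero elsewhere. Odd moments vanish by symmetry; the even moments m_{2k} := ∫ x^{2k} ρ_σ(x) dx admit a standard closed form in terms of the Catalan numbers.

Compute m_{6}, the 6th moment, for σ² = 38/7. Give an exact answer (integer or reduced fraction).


By the scaled semicircle moment identity, m_{2k} = σ^{2k} · C_k with k = 3.
C_3 = (1/(k+1)) · C(2k, k) = (1/4) · C(6, 3) = (1/4) · 20 = 5.
σ^{2k} = (σ²)^k = (38/7)^3 = 54872/343.

Therefore m_{6} = σ^{6} · C_3 = (54872/343) · 5 = 274360/343.


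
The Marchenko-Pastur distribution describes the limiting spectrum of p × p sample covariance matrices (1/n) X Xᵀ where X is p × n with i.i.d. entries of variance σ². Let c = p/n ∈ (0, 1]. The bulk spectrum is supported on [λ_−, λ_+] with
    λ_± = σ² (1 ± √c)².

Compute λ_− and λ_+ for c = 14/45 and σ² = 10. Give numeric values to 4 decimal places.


c = 14/45 = 0.311111; √c = 0.557773.
λ_− = σ² (1 − √c)² = 10 · (1 − 0.557773)² = 10 · (0.442227)² = 1.955644.
λ_+ = σ² (1 + √c)² = 10 · (1 + 0.557773)² = 10 · (1.557773)² = 24.266578.

Rounded to 4 decimal places: λ_− ≈ 1.9556, λ_+ ≈ 24.2666.


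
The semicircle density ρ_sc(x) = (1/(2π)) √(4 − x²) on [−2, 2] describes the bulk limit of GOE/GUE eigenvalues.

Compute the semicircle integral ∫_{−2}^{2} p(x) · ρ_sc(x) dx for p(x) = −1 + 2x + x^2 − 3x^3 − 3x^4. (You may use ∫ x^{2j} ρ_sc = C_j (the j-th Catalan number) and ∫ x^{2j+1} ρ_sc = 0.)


Write p(x) = Σ a_i x^i, split into monomials and integrate each against ρ_sc separately.
Using ∫ x^{2j} ρ_sc = C_j = (1/(j+1)) C(2j, j) (Catalan numbers) and ∫ x^{2j+1} ρ_sc = 0 (odd monomials vanish by symmetry):
  i = 0 (even): a_0 · C_{0} = -1 · 1 = -1
  i = 1 (odd): ∫ x^1 ρ_sc = 0 (vanishes)
  i = 2 (even): a_2 · C_{1} = 1 · 1 = 1
  i = 3 (odd): ∫ x^3 ρ_sc = 0 (vanishes)
  i = 4 (even): a_4 · C_{2} = -3 · 2 = -6

Summing the contributions: ∫_{−2}^{2} p(x) ρ_sc(x) dx = (-1) + 1 + (-6) = -6.


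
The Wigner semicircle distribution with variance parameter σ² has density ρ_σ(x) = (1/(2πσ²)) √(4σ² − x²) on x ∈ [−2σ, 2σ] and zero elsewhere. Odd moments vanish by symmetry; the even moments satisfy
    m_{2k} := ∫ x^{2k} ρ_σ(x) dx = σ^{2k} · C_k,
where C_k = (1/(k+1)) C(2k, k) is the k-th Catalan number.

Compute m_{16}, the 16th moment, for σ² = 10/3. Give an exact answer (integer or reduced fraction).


By the scaled semicircle moment identity, m_{2k} = σ^{2k} · C_k with k = 8.
C_8 = (1/(k+1)) · C(2k, k) = (1/9) · C(16, 8) = (1/9) · 12870 = 1430.
σ^{2k} = (σ²)^k = (10/3)^8 = 100000000/6561.

Therefore m_{16} = σ^{16} · C_8 = (100000000/6561) · 1430 = 143000000000/6561.


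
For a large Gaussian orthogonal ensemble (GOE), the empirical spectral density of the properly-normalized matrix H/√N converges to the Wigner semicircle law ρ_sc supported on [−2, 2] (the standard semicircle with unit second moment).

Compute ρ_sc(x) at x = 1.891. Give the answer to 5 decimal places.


ρ_sc(x) = (1/(2π)) √(4 − x²). With x = 1.891:
  4 − x² = 4 − (1.891)² = 4 − 3.575881 = 0.424119.
  √(4 − x²) = 0.651244.
  1/(2π) = 0.159155.
  ρ_sc(1.891) = 0.159155 · 0.651244 = 0.103649.

Rounded to 5 decimal places: ρ_sc(1.891) ≈ 0.10365.


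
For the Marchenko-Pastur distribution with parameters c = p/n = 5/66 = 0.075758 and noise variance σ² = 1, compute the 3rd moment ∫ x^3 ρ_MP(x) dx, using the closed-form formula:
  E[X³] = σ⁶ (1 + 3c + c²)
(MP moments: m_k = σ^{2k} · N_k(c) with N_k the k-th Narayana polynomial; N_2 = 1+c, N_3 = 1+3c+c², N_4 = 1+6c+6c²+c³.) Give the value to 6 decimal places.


E[X³] = σ⁶ (1 + 3c + c²) (third MP moment). With σ² = 1 (so σ⁶ = 1) and c = 5/66 = 0.075758: E[X³] = 1 · (1 + 3·0.075758 + (0.075758)²) = 1 · 1.233012.

So E[X^3] = 1.233012.


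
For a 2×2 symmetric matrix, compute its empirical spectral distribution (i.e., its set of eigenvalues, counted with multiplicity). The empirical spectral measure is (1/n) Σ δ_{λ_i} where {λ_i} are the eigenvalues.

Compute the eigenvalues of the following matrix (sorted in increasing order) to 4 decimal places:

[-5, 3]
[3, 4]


Since M is real symmetric, both eigenvalues are real; they are the roots of det(λI − M) = λ² − (tr M) λ + det M.
tr M = -5 + 4 = -1.
det M = (-5)·4 − 3² = -20 − 9 = -29.
Characteristic polynomial: λ² + λ − 29 = 0.
Discriminant Δ = (tr M)² − 4·det M = 1 − (-116) = 117; √Δ = 10.816654.
λ = (tr M ± √Δ)/2 = (-1 ± 10.816654)/2, giving (tr M − √Δ)/2 = -5.9083 and (tr M + √Δ)/2 = 4.9083.

Eigenvalues sorted in increasing order: [-5.9083, 4.9083].


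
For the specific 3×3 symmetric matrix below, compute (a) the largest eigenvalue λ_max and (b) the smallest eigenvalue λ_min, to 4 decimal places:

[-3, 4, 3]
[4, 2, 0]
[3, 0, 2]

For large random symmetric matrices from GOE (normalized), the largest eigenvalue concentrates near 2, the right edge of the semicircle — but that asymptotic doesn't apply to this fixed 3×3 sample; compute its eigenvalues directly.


Since M is real symmetric, all three eigenvalues are real; they are the roots of det(λI − M) = λ³ − (tr M) λ² + s λ − det M, where s is the sum of the principal 2×2 minors.
tr M = -3 + 2 + 2 = 1.
s = ((-3)·2 − 4²) + ((-3)·2 − 3²) + (2·2 − 0²) = -22 + (-15) + 4 = -33.
det M (expand along row 1) = (-3)·4 − 4·8 + 3·(-6) = -62.
Characteristic polynomial: λ³ − λ² − 33λ + 62 = 0.
Substitute λ = y + (tr M)/3 = y + 0.333333 to remove the quadratic term: y³ + p·y + q = 0 with p = s − (tr M)²/3 = -33.333333 and q = −2(tr M)³/27 + (tr M)·s/3 − det M = 50.925926.
Three real roots ⇒ use the trigonometric (Viète) form: r = 2√(−p/3) = 6.666667, φ = arccos(3q/(p·r)) = arccos(-0.687500) = 2.328837 rad.
y_k = r·cos(φ/3 − 2πk/3) for k = 0, 1, 2 gives y = 4.756837, 1.666667, -6.423503.
λ_k = y_k + 0.333333 gives λ = 5.0902, 2.0000, -6.0902 (check: the sum is 1.0000 = tr M).

Hence λ_max = 5.0902 and λ_min = -6.0902.


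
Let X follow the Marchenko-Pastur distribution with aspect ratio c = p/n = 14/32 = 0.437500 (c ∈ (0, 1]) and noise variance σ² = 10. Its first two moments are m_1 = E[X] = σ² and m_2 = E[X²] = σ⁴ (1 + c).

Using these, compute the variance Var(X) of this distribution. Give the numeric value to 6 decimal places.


m_1 = E[X] = σ² = 10, so m_1² = 100.
m_2 = E[X²] = σ⁴ (1 + c) = 100 · (1 + 0.437500) = 100 · 1.437500 = 143.750000.
(Note m_2 − m_1² simplifies to c · σ⁴ = 0.437500 · 100.)

Var(X) = m_2 − m_1² = 143.750000 − 100 = 43.750000.


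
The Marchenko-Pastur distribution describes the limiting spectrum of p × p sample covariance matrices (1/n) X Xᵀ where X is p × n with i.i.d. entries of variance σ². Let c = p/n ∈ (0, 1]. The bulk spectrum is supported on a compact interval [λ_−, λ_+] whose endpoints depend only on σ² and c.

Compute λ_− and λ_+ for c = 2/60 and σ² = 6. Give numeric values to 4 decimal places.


c = 2/60 = 0.033333; √c = 0.182574.
λ_− = σ² (1 − √c)² = 6 · (1 − 0.182574)² = 6 · (0.817426)² = 4.009110.
λ_+ = σ² (1 + √c)² = 6 · (1 + 0.182574)² = 6 · (1.182574)² = 8.390890.

Rounded to 4 decimal places: λ_− ≈ 4.0091, λ_+ ≈ 8.3909.


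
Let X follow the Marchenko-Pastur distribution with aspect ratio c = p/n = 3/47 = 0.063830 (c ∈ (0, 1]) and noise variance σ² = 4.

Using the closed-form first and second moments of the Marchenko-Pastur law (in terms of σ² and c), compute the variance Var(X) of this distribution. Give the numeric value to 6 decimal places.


Recall the MP moments m_1 = E[X] = σ² and m_2 = E[X²] = σ⁴ (1 + c).
m_1 = E[X] = σ² = 4, so m_1² = 16.
m_2 = E[X²] = σ⁴ (1 + c) = 16 · (1 + 0.063830) = 16 · 1.063830 = 17.021277.
(Note m_2 − m_1² simplifies to c · σ⁴ = 0.063830 · 16.)

Var(X) = m_2 − m_1² = 17.021277 − 16 = 1.021277.


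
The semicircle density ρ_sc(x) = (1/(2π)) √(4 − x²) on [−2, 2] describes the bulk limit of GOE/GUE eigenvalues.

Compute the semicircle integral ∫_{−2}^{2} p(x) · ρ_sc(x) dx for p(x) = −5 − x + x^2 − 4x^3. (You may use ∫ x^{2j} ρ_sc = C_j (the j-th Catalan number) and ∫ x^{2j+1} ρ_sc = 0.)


Write p(x) = Σ a_i x^i, split into monomials and integrate each against ρ_sc separately.
Using ∫ x^{2j} ρ_sc = C_j = (1/(j+1)) C(2j, j) (Catalan numbers) and ∫ x^{2j+1} ρ_sc = 0 (odd monomials vanish by symmetry):
  i = 0 (even): a_0 · C_{0} = -5 · 1 = -5
  i = 1 (odd): ∫ x^1 ρ_sc = 0 (vanishes)
  i = 2 (even): a_2 · C_{1} = 1 · 1 = 1
  i = 3 (odd): ∫ x^3 ρ_sc = 0 (vanishes)

Summing the contributions: ∫_{−2}^{2} p(x) ρ_sc(x) dx = (-5) + 1 = -4.


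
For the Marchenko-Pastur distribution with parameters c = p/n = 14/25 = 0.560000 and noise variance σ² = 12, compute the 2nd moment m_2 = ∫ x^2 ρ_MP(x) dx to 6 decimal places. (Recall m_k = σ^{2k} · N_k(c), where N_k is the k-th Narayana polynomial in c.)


E[X²] = σ⁴ (1 + c) (second MP moment). With σ² = 12 (so σ⁴ = 144) and c = 14/25 = 0.560000: E[X²] = 144 · (1 + 0.560000) = 144 · 1.560000.

So E[X^2] = 224.640000.


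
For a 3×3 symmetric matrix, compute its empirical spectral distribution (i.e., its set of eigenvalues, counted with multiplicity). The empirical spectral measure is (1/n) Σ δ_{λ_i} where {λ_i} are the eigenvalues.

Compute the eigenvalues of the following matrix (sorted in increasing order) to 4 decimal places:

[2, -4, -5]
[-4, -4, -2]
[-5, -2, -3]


Since M is real symmetric, all three eigenvalues are real; they are the roots of det(λI − M) = λ³ − (tr M) λ² + s λ − det M, where s is the sum of the principal 2×2 minors.
tr M = 2 + (-4) + (-3) = -5.
s = (2·(-4) − (-4)²) + (2·(-3) − (-5)²) + ((-4)·(-3) − (-2)²) = -24 + (-31) + 8 = -47.
det M (expand along row 1) = 2·8 − (-4)·2 + (-5)·(-12) = 84.
Characteristic polynomial: λ³ + 5λ² − 47λ − 84 = 0.
Substitute λ = y + (tr M)/3 = y − 1.666667 to remove the quadratic term: y³ + p·y + q = 0 with p = s − (tr M)²/3 = -55.333333 and q = −2(tr M)³/27 + (tr M)·s/3 − det M = 3.592593.
Three real roots ⇒ use the trigonometric (Viète) form: r = 2√(−p/3) = 8.589399, φ = arccos(3q/(p·r)) = arccos(-0.022677) = 1.593475 rad.
y_k = r·cos(φ/3 − 2πk/3) for k = 0, 1, 2 gives y = 7.405960, 0.064931, -7.470891.
λ_k = y_k − 1.666667 gives λ = 5.7393, -1.6017, -9.1376 (check: the sum is -5.0000 = tr M).

Eigenvalues sorted in increasing order: [-9.1376, -1.6017, 5.7393].


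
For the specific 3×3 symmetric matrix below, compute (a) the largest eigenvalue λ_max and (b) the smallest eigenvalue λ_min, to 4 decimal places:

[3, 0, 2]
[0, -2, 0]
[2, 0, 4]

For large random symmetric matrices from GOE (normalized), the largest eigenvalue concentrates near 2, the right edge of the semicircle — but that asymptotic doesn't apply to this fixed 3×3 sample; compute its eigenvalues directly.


Since M is real symmetric, all three eigenvalues are real; they are the roots of det(λI − M) = λ³ − (tr M) λ² + s λ − det M, where s is the sum of the principal 2×2 minors.
tr M = 3 + (-2) + 4 = 5.
s = (3·(-2) − 0²) + (3·4 − 2²) + ((-2)·4 − 0²) = -6 + 8 + (-8) = -6.
det M (expand along row 1) = 3·(-8) − 0·0 + 2·4 = -16.
Characteristic polynomial: λ³ − 5λ² − 6λ + 16 = 0.
Substitute λ = y + (tr M)/3 = y + 1.666667 to remove the quadratic term: y³ + p·y + q = 0 with p = s − (tr M)²/3 = -14.333333 and q = −2(tr M)³/27 + (tr M)·s/3 − det M = -3.259259.
Three real roots ⇒ use the trigonometric (Viète) form: r = 2√(−p/3) = 4.371626, φ = arccos(3q/(p·r)) = arccos(0.156045) = 1.414111 rad.
y_k = r·cos(φ/3 − 2πk/3) for k = 0, 1, 2 gives y = 3.894886, -0.228219, -3.666667.
λ_k = y_k + 1.666667 gives λ = 5.5616, 1.4384, -2.0000 (check: the sum is 5.0000 = tr M).

Hence λ_max = 5.5616 and λ_min = -2.0000.


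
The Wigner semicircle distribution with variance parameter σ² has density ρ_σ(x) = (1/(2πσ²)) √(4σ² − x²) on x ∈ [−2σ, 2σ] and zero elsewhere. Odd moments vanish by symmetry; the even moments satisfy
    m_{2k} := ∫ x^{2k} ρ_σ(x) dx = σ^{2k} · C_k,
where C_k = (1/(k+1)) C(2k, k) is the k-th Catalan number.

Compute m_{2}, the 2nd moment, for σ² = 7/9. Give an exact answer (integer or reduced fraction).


By the scaled semicircle moment identity, m_{2k} = σ^{2k} · C_k with k = 1.
C_1 = (1/(k+1)) · C(2k, k) = (1/2) · C(2, 1) = (1/2) · 2 = 1.
σ^{2k} = (σ²)^k = (7/9)^1 = 7/9.

Therefore m_{2} = σ^{2} · C_1 = (7/9) · 1 = 7/9.


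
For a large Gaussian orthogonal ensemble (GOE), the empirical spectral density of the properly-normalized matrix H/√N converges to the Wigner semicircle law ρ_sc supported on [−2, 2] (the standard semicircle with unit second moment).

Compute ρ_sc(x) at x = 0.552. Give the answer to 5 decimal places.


ρ_sc(x) = (1/(2π)) √(4 − x²). With x = 0.552:
  4 − x² = 4 − (0.552)² = 4 − 0.304704 = 3.695296.
  √(4 − x²) = 1.922315.
  1/(2π) = 0.159155.
  ρ_sc(0.552) = 0.159155 · 1.922315 = 0.305946.

Rounded to 5 decimal places: ρ_sc(0.552) ≈ 0.30595.


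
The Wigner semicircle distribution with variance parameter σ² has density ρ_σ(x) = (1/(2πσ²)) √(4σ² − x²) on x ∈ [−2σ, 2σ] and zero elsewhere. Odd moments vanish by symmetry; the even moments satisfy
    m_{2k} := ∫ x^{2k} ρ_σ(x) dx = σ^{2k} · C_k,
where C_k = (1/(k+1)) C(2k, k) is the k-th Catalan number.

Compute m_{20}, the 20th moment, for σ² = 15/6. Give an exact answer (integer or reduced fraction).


By the scaled semicircle moment identity, m_{2k} = σ^{2k} · C_k with k = 10.
C_10 = (1/(k+1)) · C(2k, k) = (1/11) · C(20, 10) = (1/11) · 184756 = 16796.
σ^{2k} = (σ²)^k = (15/6)^10 = 9765625/1024.

Therefore m_{20} = σ^{20} · C_10 = (9765625/1024) · 16796 = 41005859375/256.


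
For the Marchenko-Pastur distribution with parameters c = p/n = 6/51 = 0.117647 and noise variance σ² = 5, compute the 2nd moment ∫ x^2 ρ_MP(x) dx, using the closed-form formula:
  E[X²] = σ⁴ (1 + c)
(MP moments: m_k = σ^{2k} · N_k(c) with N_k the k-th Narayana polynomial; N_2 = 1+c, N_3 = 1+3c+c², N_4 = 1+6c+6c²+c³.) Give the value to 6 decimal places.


E[X²] = σ⁴ (1 + c) (second MP moment). With σ² = 5 (so σ⁴ = 25) and c = 6/51 = 0.117647: E[X²] = 25 · (1 + 0.117647) = 25 · 1.117647.

So E[X^2] = 27.941176.


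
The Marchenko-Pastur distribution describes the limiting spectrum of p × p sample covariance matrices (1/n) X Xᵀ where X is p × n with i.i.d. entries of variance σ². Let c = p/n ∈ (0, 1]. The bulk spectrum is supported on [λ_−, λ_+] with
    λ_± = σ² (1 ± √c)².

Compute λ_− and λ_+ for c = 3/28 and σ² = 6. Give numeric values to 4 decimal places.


c = 3/28 = 0.107143; √c = 0.327327.
λ_− = σ² (1 − √c)² = 6 · (1 − 0.327327)² = 6 · (0.672673)² = 2.714935.
λ_+ = σ² (1 + √c)² = 6 · (1 + 0.327327)² = 6 · (1.327327)² = 10.570779.

Rounded to 4 decimal places: λ_− ≈ 2.7149, λ_+ ≈ 10.5708.


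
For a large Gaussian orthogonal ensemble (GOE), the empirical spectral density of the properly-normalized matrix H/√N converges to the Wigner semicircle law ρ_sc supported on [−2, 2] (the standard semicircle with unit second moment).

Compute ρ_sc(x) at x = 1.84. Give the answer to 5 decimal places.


ρ_sc(x) = (1/(2π)) √(4 − x²). With x = 1.84:
  4 − x² = 4 − (1.84)² = 4 − 3.385600 = 0.614400.
  √(4 − x²) = 0.783837.
  1/(2π) = 0.159155.
  ρ_sc(1.84) = 0.159155 · 0.783837 = 0.124751.

Rounded to 5 decimal places: ρ_sc(1.84) ≈ 0.12475.


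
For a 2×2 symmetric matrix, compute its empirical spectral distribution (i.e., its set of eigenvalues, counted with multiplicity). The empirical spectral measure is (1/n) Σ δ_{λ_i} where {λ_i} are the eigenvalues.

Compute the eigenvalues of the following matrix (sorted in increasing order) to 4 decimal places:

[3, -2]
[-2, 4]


Since M is real symmetric, both eigenvalues are real; they are the roots of det(λI − M) = λ² − (tr M) λ + det M.
tr M = 3 + 4 = 7.
det M = 3·4 − (-2)² = 12 − 4 = 8.
Characteristic polynomial: λ² − 7λ + 8 = 0.
Discriminant Δ = (tr M)² − 4·det M = 49 − 32 = 17; √Δ = 4.123106.
λ = (tr M ± √Δ)/2 = (7 ± 4.123106)/2, giving (tr M − √Δ)/2 = 1.4384 and (tr M + √Δ)/2 = 5.5616.

Eigenvalues sorted in increasing order: [1.4384, 5.5616].


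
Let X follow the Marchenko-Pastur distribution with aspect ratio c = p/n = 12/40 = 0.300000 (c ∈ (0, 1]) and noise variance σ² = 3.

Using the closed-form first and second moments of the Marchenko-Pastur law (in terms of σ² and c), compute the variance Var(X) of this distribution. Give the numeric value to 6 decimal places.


Recall the MP moments m_1 = E[X] = σ² and m_2 = E[X²] = σ⁴ (1 + c).
m_1 = E[X] = σ² = 3, so m_1² = 9.
m_2 = E[X²] = σ⁴ (1 + c) = 9 · (1 + 0.300000) = 9 · 1.300000 = 11.700000.
(Note m_2 − m_1² simplifies to c · σ⁴ = 0.300000 · 9.)

Var(X) = m_2 − m_1² = 11.700000 − 9 = 2.700000.


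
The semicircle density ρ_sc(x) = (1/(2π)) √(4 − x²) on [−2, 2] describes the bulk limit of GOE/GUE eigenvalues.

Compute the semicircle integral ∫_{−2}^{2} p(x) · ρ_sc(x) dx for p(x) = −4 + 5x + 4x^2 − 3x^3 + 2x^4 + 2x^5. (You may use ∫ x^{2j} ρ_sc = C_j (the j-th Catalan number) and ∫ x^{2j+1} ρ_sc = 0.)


Write p(x) = Σ a_i x^i, split into monomials and integrate each against ρ_sc separately.
Using ∫ x^{2j} ρ_sc = C_j = (1/(j+1)) C(2j, j) (Catalan numbers) and ∫ x^{2j+1} ρ_sc = 0 (odd monomials vanish by symmetry):
  i = 0 (even): a_0 · C_{0} = -4 · 1 = -4
  i = 1 (odd): ∫ x^1 ρ_sc = 0 (vanishes)
  i = 2 (even): a_2 · C_{1} = 4 · 1 = 4
  i = 3 (odd): ∫ x^3 ρ_sc = 0 (vanishes)
  i = 4 (even): a_4 · C_{2} = 2 · 2 = 4
  i = 5 (odd): ∫ x^5 ρ_sc = 0 (vanishes)

Summing the contributions: ∫_{−2}^{2} p(x) ρ_sc(x) dx = (-4) + 4 + 4 = 4.


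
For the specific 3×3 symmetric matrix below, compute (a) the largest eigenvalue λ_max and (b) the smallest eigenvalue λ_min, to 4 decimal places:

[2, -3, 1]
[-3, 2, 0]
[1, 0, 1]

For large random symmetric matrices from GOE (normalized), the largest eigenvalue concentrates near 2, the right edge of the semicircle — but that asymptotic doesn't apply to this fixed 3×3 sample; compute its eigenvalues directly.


Since M is real symmetric, all three eigenvalues are real; they are the roots of det(λI − M) = λ³ − (tr M) λ² + s λ − det M, where s is the sum of the principal 2×2 minors.
tr M = 2 + 2 + 1 = 5.
s = (2·2 − (-3)²) + (2·1 − 1²) + (2·1 − 0²) = -5 + 1 + 2 = -2.
det M (expand along row 1) = 2·2 − (-3)·(-3) + 1·(-2) = -7.
Characteristic polynomial: λ³ − 5λ² − 2λ + 7 = 0.
Substitute λ = y + (tr M)/3 = y + 1.666667 to remove the quadratic term: y³ + p·y + q = 0 with p = s − (tr M)²/3 = -10.333333 and q = −2(tr M)³/27 + (tr M)·s/3 − det M = -5.592593.
Three real roots ⇒ use the trigonometric (Viète) form: r = 2√(−p/3) = 3.711843, φ = arccos(3q/(p·r)) = arccos(0.437426) = 1.118062 rad.
y_k = r·cos(φ/3 − 2πk/3) for k = 0, 1, 2 gives y = 3.457033, -0.558036, -2.898997.
λ_k = y_k + 1.666667 gives λ = 5.1237, 1.1086, -1.2323 (check: the sum is 5.0000 = tr M).

Hence λ_max = 5.1237 and λ_min = -1.2323.


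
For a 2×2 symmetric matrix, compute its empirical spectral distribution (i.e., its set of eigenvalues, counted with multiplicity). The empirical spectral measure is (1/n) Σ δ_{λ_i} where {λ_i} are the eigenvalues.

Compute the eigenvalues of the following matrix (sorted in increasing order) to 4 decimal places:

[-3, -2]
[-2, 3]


Since M is real symmetric, both eigenvalues are real; they are the roots of det(λI − M) = λ² − (tr M) λ + det M.
tr M = -3 + 3 = 0.
det M = (-3)·3 − (-2)² = -9 − 4 = -13.
Characteristic polynomial: λ² − 13 = 0.
Discriminant Δ = (tr M)² − 4·det M = 0 − (-52) = 52; √Δ = 7.211103.
λ = (tr M ± √Δ)/2 = (0 ± 7.211103)/2, giving (tr M − √Δ)/2 = -3.6056 and (tr M + √Δ)/2 = 3.6056.

Eigenvalues sorted in increasing order: [-3.6056, 3.6056].


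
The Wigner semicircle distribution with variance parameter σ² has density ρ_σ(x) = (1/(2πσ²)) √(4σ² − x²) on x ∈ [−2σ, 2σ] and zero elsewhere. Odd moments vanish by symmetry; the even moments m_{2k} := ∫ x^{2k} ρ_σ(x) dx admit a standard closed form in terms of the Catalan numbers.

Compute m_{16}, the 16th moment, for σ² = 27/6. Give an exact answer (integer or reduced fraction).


By the scaled semicircle moment identity, m_{2k} = σ^{2k} · C_k with k = 8.
C_8 = (1/(k+1)) · C(2k, k) = (1/9) · C(16, 8) = (1/9) · 12870 = 1430.
σ^{2k} = (σ²)^k = (27/6)^8 = 43046721/256.

Therefore m_{16} = σ^{16} · C_8 = (43046721/256) · 1430 = 30778405515/128.
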